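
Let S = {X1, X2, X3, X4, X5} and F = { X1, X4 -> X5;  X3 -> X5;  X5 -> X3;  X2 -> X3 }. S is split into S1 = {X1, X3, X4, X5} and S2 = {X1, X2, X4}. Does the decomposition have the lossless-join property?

Yes

Common attributes: S1 ∩ S2 = {X1, X4}.
Closure of {X1, X4}: X1, X4 → X5 applies, adding X5; X5 → X3 applies, adding X3. So (X1, X4)⁺ = {X1, X3, X4, X5}.
This closure contains every attribute of S1, so S1 ∩ S2 → S1. The join is lossless.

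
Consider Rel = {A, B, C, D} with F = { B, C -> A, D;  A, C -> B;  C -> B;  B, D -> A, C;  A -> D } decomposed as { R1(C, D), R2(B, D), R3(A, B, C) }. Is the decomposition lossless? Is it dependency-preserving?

lossless but not dependency-preserving

Lossless test (chase): Rows 1 and 3 agree on C; apply C→B and equate their B entries. Rows 1 and 2 agree on B, D; apply B, D→A, C and equate their A, C entries. Rows 1 and 3 agree on B, C; apply B, C→A, D and equate their A, D entries. Row 1 is now all distinguished symbols — the join is lossless.
Dependency preservation: the restricted closure of {B, D} across the fragments never reaches {A, C}, so B, D → A, C cannot be enforced without a join — not preserved.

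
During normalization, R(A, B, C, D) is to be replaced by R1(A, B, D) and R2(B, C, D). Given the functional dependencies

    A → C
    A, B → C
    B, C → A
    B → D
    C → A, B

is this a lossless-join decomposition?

No

Common attributes: R1 ∩ R2 = {B, D}.
No dependency enlarges {B, D}, so (B, D)⁺ = {B, D}.
The closure contains neither all of R1 = {A, B, D} nor all of R2 = {B, C, D}, so the common attributes are not a superkey of either fragment. The join is lossy.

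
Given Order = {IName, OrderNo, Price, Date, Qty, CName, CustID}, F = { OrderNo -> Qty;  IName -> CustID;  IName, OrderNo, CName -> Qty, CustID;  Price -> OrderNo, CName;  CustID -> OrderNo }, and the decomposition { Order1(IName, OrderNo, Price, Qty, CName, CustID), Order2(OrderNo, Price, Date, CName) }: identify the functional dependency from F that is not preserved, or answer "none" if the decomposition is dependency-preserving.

none

OrderNo → Qty lies within Order1.
IName → CustID lies within Order1.
IName, OrderNo, CName → Qty, CustID lies within Order1.
Price → OrderNo, CName lies within Order1.
CustID → OrderNo lies within Order1.
Every dependency is enforceable on the fragments, so the decomposition is dependency-preserving.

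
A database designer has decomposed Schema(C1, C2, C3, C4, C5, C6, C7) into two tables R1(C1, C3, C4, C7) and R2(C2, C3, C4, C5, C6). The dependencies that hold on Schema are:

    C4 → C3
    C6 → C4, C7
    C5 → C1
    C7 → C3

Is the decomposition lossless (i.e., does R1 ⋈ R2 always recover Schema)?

No

Common attributes: R1 ∩ R2 = {C3, C4}.
No dependency enlarges {C3, C4}, so (C3, C4)⁺ = {C3, C4}.
The closure contains neither all of R1 = {C1, C3, C4, C7} nor all of R2 = {C2, C3, C4, C5, C6}, so the common attributes are not a superkey of either fragment. The join is lossy.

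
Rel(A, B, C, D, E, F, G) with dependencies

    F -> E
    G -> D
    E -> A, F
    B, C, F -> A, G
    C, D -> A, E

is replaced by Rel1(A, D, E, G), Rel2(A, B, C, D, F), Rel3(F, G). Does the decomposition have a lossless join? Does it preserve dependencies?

Lossless test (chase): Rows 2 and 3 agree on F; apply F→E and equate their E entries. Rows 1 and 3 agree on G; apply G→D and equate their D entries. Rows 2 and 3 agree on E; apply E→A, F and equate their A, F entries. No row becomes fully distinguished — the join is lossy.
Dependency preservation: the restricted closure of {F} across the fragments never reaches {E}, so F → E cannot be enforced without a join — not preserved.

lossy and not dependency-preserving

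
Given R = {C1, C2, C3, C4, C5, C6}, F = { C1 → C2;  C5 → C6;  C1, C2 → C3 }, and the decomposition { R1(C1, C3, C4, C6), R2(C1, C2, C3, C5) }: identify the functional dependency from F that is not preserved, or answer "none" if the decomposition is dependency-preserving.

Check C5 → C6: no single fragment contains all of {C5, C6}, and the restricted closure of {C5} across the fragments never reaches {C6}.
C1 → C2 is preserved.
C1, C2 → C3 is preserved.

C5 → C6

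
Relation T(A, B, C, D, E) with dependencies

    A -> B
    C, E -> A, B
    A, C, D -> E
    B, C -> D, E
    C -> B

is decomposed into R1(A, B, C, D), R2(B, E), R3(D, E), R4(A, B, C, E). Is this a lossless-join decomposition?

Yes

Chase test. Columns are A, B, C, D, E; row i has aⱼ where attribute j ∈ Ri, else bᵢⱼ.
Initial tableau (one row per fragment):
  row 1: a1 a2 a3 a4 b15
  row 2: b21 a2 b23 b24 a5
  row 3: b31 b32 b33 a4 a5
  row 4: a1 a2 a3 b44 a5
Rows 1 and 4 agree on B, C; apply B, C→D, E and equate their D, E entries.
Row 1 is now all distinguished symbols — the join is lossless.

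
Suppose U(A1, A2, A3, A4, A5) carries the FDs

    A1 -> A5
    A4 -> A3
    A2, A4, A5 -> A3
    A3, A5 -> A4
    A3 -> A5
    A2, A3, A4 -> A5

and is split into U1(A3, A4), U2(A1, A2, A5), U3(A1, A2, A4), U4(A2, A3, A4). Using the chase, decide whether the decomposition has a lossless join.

Yes

Chase test. Columns are A1, A2, A3, A4, A5; row i has aⱼ where attribute j ∈ Ui, else bᵢⱼ.
Initial tableau (one row per fragment):
  row 1: b11 b12 a3 a4 b15
  row 2: a1 a2 b23 b24 a5
  row 3: a1 a2 b33 a4 b35
  row 4: b41 a2 a3 a4 b45
Rows 2 and 3 agree on A1; apply A1→A5 and equate their A5 entries.
Rows 1 and 3 agree on A4; apply A4→A3 and equate their A3 entries.
Rows 1 and 3 agree on A3; apply A3→A5 and equate their A5 entries.
Rows 1 and 4 agree on A3; apply A3→A5 and equate their A5 entries.
Row 3 is now all distinguished symbols — the join is lossless.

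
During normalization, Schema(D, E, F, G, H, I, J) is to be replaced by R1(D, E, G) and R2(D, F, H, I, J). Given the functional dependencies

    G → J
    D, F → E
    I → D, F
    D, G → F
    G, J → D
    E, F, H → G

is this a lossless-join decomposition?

No

Common attributes: R1 ∩ R2 = {D}.
No dependency enlarges {D}, so (D)⁺ = {D}.
The closure contains neither all of R1 = {D, E, G} nor all of R2 = {D, F, H, I, J}, so the common attributes are not a superkey of either fragment. The join is lossy.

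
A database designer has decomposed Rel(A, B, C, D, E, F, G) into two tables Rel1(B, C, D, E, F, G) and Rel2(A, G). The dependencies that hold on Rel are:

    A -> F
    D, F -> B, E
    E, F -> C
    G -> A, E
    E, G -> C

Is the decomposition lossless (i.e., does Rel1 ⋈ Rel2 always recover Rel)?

Yes

Common attributes: Rel1 ∩ Rel2 = {G}.
Closure of {G}: G → A, E applies, adding A, E; E, G → C applies, adding C; A → F applies, adding F. So (G)⁺ = {A, C, E, F, G}.
This closure contains every attribute of Rel2, so Rel1 ∩ Rel2 → Rel2. The join is lossless.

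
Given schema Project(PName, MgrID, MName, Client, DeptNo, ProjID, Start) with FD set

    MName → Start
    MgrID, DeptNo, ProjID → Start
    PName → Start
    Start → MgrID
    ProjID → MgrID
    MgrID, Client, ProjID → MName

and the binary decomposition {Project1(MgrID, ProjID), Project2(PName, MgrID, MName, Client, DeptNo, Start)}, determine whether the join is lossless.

Common attributes: Project1 ∩ Project2 = {MgrID}.
No dependency enlarges {MgrID}, so (MgrID)⁺ = {MgrID}.
The closure contains neither all of Project1 = {MgrID, ProjID} nor all of Project2 = {PName, MgrID, MName, Client, DeptNo, Start}, so the common attributes are not a superkey of either fragment. The join is lossy.

No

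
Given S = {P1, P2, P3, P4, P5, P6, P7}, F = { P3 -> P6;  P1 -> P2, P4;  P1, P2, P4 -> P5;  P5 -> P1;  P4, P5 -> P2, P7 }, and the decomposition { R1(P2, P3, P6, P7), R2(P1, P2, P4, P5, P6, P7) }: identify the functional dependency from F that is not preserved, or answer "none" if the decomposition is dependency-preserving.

P3 → P6 lies within R1.
P1 → P2, P4 lies within R2.
P1, P2, P4 → P5 lies within R2.
P5 → P1 lies within R2.
P4, P5 → P2, P7 lies within R2.
Every dependency is enforceable on the fragments, so the decomposition is dependency-preserving.

none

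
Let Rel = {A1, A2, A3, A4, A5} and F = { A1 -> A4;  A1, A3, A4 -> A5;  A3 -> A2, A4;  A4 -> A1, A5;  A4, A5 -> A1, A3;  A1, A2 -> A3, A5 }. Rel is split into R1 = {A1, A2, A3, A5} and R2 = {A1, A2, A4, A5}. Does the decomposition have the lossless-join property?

Common attributes: R1 ∩ R2 = {A1, A2, A5}.
Closure of {A1, A2, A5}: A1 → A4 applies, adding A4; A4, A5 → A1, A3 applies, adding A3. So (A1, A2, A5)⁺ = {A1, A2, A3, A4, A5}.
This closure contains every attribute of R1, so R1 ∩ R2 → R1. The join is lossless.

Yes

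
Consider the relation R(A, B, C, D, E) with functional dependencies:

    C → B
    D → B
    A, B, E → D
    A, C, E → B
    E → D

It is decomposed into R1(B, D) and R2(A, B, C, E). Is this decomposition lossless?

No

Common attributes: R1 ∩ R2 = {B}.
No dependency enlarges {B}, so (B)⁺ = {B}.
The closure contains neither all of R1 = {B, D} nor all of R2 = {A, B, C, E}, so the common attributes are not a superkey of either fragment. The join is lossy.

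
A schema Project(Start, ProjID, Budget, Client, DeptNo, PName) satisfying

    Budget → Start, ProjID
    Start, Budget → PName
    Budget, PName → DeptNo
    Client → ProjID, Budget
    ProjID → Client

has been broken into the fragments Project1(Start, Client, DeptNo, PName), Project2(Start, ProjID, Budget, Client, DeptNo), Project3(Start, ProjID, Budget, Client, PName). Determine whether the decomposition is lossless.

Yes

Chase test. Columns are Start, ProjID, Budget, Client, DeptNo, PName; row i has aⱼ where attribute j ∈ Projecti, else bᵢⱼ.
Initial tableau (one row per fragment):
  row 1: a1 b12 b13 a4 a5 a6
  row 2: a1 a2 a3 a4 a5 b26
  row 3: a1 a2 a3 a4 b35 a6
Rows 2 and 3 agree on Start, Budget; apply Start, Budget→PName and equate their PName entries.
Rows 2 and 3 agree on Budget, PName; apply Budget, PName→DeptNo and equate their DeptNo entries.
Rows 1 and 2 agree on Client; apply Client→ProjID, Budget and equate their ProjID, Budget entries.
Row 1 is now all distinguished symbols — the join is lossless.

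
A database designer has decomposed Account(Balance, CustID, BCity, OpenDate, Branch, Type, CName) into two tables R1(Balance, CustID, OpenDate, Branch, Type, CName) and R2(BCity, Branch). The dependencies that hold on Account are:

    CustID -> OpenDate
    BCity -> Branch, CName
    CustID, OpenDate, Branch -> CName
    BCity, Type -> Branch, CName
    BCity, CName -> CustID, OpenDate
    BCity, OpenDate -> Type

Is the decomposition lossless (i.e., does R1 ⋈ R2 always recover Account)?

No

Common attributes: R1 ∩ R2 = {Branch}.
No dependency enlarges {Branch}, so (Branch)⁺ = {Branch}.
The closure contains neither all of R1 = {Balance, CustID, OpenDate, Branch, Type, CName} nor all of R2 = {BCity, Branch}, so the common attributes are not a superkey of either fragment. The join is lossy.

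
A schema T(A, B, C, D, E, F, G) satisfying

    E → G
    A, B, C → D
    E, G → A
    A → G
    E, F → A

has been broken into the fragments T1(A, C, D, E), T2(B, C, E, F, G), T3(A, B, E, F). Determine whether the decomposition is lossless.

Chase test. Columns are A, B, C, D, E, F, G; row i has aⱼ where attribute j ∈ Ti, else bᵢⱼ.
Initial tableau (one row per fragment):
  row 1: a1 b12 a3 a4 a5 b16 b17
  row 2: b21 a2 a3 b24 a5 a6 a7
  row 3: a1 a2 b33 b34 a5 a6 b37
Rows 1 and 2 agree on E; apply E→G and equate their G entries.
Rows 1 and 3 agree on E; apply E→G and equate their G entries.
Rows 1 and 2 agree on E, G; apply E, G→A and equate their A entries.
No row becomes fully distinguished — the join is lossy.

No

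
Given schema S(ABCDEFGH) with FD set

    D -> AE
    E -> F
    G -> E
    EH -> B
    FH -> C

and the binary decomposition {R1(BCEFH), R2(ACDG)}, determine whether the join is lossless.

Common attributes: R1 ∩ R2 = {C}.
No dependency enlarges {C}, so (C)⁺ = {C}.
The closure contains neither all of R1 = {BCEFH} nor all of R2 = {ACDG}, so the common attributes are not a superkey of either fragment. The join is lossy.

No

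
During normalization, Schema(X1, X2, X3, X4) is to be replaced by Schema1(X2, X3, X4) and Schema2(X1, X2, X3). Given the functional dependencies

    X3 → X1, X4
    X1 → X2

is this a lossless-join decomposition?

Common attributes: Schema1 ∩ Schema2 = {X2, X3}.
Closure of {X2, X3}: X3 → X1, X4 applies, adding X1, X4. So (X2, X3)⁺ = {X1, X2, X3, X4}.
This closure contains every attribute of Schema1, so Schema1 ∩ Schema2 → Schema1. The join is lossless.

Yes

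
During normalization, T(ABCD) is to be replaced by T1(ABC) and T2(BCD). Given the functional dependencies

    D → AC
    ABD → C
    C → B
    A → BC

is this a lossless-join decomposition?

No

Common attributes: T1 ∩ T2 = {BC}.
No dependency enlarges {BC}, so (BC)⁺ = {BC}.
The closure contains neither all of T1 = {ABC} nor all of T2 = {BCD}, so the common attributes are not a superkey of either fragment. The join is lossy.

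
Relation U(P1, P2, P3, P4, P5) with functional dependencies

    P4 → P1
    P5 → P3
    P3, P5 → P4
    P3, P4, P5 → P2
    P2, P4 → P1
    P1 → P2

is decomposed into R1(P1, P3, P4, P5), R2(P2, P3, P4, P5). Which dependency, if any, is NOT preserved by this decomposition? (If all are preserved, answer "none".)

Check P1 → P2: no single fragment contains all of {P1, P2}, and the restricted closure of {P1} across the fragments never reaches {P2}.
P4 → P1 is preserved.
P5 → P3 is preserved.
P3, P5 → P4 is preserved.
P3, P4, P5 → P2 is preserved.
P2, P4 → P1 is preserved.

P1 → P2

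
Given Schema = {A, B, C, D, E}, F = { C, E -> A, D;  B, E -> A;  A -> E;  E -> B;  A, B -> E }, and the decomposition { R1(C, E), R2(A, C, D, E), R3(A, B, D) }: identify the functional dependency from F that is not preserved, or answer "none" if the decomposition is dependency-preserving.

C, E → A, D lies within R2.
B, E → A: restricted closure across fragments reaches A.
A → E lies within R2.
E → B: restricted closure across fragments reaches B.
A, B → E: restricted closure across fragments reaches E.
Every dependency is enforceable on the fragments, so the decomposition is dependency-preserving.

none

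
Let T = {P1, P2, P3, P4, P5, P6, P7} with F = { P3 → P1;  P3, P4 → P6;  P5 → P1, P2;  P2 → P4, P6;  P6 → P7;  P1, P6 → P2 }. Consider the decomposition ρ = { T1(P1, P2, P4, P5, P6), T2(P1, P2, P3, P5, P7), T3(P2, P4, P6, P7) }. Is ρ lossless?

Yes

Chase test. Columns are P1, P2, P3, P4, P5, P6, P7; row i has aⱼ where attribute j ∈ Ti, else bᵢⱼ.
Initial tableau (one row per fragment):
  row 1: a1 a2 b13 a4 a5 a6 b17
  row 2: a1 a2 a3 b24 a5 b26 a7
  row 3: b31 a2 b33 a4 b35 a6 a7
Rows 1 and 2 agree on P2; apply P2→P4, P6 and equate their P4, P6 entries.
Rows 1 and 2 agree on P6; apply P6→P7 and equate their P7 entries.
Row 2 is now all distinguished symbols — the join is lossless.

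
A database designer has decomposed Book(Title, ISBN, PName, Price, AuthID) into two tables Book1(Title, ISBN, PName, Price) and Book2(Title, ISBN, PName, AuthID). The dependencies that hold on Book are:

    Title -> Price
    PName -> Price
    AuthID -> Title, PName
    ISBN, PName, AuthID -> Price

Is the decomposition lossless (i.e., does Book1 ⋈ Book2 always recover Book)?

Yes

Common attributes: Book1 ∩ Book2 = {Title, ISBN, PName}.
Closure of {Title, ISBN, PName}: Title → Price applies, adding Price. So (Title, ISBN, PName)⁺ = {Title, ISBN, PName, Price}.
This closure contains every attribute of Book1, so Book1 ∩ Book2 → Book1. The join is lossless.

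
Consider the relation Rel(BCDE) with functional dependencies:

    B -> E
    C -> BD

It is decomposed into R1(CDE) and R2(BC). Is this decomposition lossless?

Common attributes: R1 ∩ R2 = {C}.
Closure of {C}: C → BD applies, adding BD; B → E applies, adding E. So (C)⁺ = {BCDE}.
This closure contains every attribute of R1, so R1 ∩ R2 → R1. The join is lossless.

Yes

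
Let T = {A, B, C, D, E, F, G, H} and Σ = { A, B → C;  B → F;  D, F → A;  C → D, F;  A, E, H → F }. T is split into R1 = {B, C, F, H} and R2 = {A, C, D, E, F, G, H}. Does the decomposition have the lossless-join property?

No

Common attributes: R1 ∩ R2 = {C, F, H}.
Closure of {C, F, H}: C → D, F applies, adding D; D, F → A applies, adding A. So (C, F, H)⁺ = {A, C, D, F, H}.
The closure contains neither all of R1 = {B, C, F, H} nor all of R2 = {A, C, D, E, F, G, H}, so the common attributes are not a superkey of either fragment. The join is lossy.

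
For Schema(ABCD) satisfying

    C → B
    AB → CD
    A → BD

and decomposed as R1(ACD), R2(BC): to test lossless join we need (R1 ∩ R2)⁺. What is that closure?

BC

R1 ∩ R2 = {C}.
C → B applies, adding B
Closure: {BC}.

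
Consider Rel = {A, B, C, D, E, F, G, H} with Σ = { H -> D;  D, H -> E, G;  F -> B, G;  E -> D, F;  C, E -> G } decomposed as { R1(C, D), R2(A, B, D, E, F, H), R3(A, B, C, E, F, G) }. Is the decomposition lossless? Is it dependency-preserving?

lossy but dependency-preserving

Lossless test (chase): Rows 2 and 3 agree on F; apply F→B, G and equate their B, G entries. Rows 2 and 3 agree on E; apply E→D, F and equate their D, F entries. No row becomes fully distinguished — the join is lossy.
Dependency preservation: D, H → E, G is not contained in any single fragment, but the restricted closure of its left-hand side across the fragments still reaches the right-hand side; the remaining FDs each lie inside some fragment. All dependencies are preserved.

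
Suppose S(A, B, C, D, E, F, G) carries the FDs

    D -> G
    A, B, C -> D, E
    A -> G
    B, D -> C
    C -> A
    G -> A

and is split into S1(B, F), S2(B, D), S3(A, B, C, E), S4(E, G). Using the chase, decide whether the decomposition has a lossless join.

No

Chase test. Columns are A, B, C, D, E, F, G; row i has aⱼ where attribute j ∈ Si, else bᵢⱼ.
Initial tableau (one row per fragment):
  row 1: b11 a2 b13 b14 b15 a6 b17
  row 2: b21 a2 b23 a4 b25 b26 b27
  row 3: a1 a2 a3 b34 a5 b36 b37
  row 4: b41 b42 b43 b44 a5 b46 a7
No row becomes fully distinguished — the join is lossy.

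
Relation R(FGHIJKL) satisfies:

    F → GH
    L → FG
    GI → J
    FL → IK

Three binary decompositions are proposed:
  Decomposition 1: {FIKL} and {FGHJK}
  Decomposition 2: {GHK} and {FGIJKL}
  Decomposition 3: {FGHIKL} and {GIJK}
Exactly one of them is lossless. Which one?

Decomposition 1: common = {FK}, closure = {FGHK} → lossy.
Decomposition 2: common = {GK}, closure = {GK} → lossy.
Decomposition 3: common = {GIK}, closure = {GIJK} → lossless.

Decomposition 3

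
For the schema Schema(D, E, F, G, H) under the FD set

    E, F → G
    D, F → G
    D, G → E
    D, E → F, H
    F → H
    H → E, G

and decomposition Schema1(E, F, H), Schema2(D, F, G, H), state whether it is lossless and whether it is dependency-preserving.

lossless but not dependency-preserving

Lossless test: (F, H)⁺ = {E, F, G, H}, which contains all of one fragment — lossless.
Dependency preservation: the restricted closure of {D, E} across the fragments never reaches {F, H}, so D, E → F, H cannot be enforced without a join — not preserved.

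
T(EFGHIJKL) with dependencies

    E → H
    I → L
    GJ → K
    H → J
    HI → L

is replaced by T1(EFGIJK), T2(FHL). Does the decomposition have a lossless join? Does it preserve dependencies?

lossy and not dependency-preserving

Lossless test: (F)⁺ = {F}, which is a superkey of neither fragment — lossy.
Dependency preservation: the restricted closure of {E} across the fragments never reaches {H}, so E → H cannot be enforced without a join — not preserved.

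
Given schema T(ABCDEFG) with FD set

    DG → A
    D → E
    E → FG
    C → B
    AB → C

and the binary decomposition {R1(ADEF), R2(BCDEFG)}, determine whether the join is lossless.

Yes

Common attributes: R1 ∩ R2 = {DEF}.
Closure of {DEF}: E → FG applies, adding G; DG → A applies, adding A. So (DEF)⁺ = {ADEFG}.
This closure contains every attribute of R1, so R1 ∩ R2 → R1. The join is lossless.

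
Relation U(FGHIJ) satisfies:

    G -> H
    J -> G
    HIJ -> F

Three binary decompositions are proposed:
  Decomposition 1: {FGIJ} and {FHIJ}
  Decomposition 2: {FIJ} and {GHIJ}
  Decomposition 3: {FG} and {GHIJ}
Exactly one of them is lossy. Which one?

Decomposition 1: common = {FIJ}, closure = {FGHIJ} → lossless.
Decomposition 2: common = {IJ}, closure = {FGHIJ} → lossless.
Decomposition 3: common = {G}, closure = {GH} → lossy.

Decomposition 3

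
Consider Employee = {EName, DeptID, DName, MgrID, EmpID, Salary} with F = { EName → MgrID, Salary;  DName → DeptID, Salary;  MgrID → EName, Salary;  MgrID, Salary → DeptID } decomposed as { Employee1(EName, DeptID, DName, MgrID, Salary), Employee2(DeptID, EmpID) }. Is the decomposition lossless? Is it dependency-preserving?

lossy but dependency-preserving

Lossless test: (DeptID)⁺ = {DeptID}, which is a superkey of neither fragment — lossy.
Dependency preservation: every FD's attributes lie within a single fragment, so each can be enforced locally — preserved.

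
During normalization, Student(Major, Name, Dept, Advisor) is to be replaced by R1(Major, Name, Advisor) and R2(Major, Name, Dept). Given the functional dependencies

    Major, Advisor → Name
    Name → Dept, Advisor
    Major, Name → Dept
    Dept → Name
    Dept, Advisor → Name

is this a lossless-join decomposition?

Yes

Common attributes: R1 ∩ R2 = {Major, Name}.
Closure of {Major, Name}: Name → Dept, Advisor applies, adding Dept, Advisor. So (Major, Name)⁺ = {Major, Name, Dept, Advisor}.
This closure contains every attribute of R1, so R1 ∩ R2 → R1. The join is lossless.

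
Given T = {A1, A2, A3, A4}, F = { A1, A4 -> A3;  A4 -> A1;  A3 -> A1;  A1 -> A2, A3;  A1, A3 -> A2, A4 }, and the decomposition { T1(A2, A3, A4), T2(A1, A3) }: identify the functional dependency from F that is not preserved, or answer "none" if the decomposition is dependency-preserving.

A1, A4 → A3: restricted closure across fragments reaches A3.
A4 → A1: restricted closure across fragments reaches A1.
A3 → A1 lies within T2.
A1 → A2, A3: restricted closure across fragments reaches A2, A3.
A1, A3 → A2, A4: restricted closure across fragments reaches A2, A4.
Every dependency is enforceable on the fragments, so the decomposition is dependency-preserving.

none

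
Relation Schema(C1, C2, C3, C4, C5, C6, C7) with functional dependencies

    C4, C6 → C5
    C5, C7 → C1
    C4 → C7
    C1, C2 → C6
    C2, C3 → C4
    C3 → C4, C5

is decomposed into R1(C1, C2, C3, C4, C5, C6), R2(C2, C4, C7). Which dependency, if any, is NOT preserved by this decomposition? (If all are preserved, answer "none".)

Check C5, C7 → C1: no single fragment contains all of {C1, C5, C7}, and the restricted closure of {C5, C7} across the fragments never reaches {C1}.
C4, C6 → C5 is preserved.
C4 → C7 is preserved.
C1, C2 → C6 is preserved.
C2, C3 → C4 is preserved.
C3 → C4, C5 is preserved.

C5, C7 → C1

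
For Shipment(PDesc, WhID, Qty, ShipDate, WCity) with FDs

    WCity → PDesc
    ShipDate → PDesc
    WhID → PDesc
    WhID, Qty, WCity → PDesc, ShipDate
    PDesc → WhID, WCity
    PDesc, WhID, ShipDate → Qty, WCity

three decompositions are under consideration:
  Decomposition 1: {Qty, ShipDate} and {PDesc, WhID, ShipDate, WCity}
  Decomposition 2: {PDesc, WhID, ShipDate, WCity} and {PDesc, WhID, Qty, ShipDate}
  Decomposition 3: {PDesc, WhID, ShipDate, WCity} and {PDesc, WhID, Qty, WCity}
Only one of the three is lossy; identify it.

Decomposition 3

Decomposition 1: common = {ShipDate}, closure = {PDesc, WhID, Qty, ShipDate, WCity} → lossless.
Decomposition 2: common = {PDesc, WhID, ShipDate}, closure = {PDesc, WhID, Qty, ShipDate, WCity} → lossless.
Decomposition 3: common = {PDesc, WhID, WCity}, closure = {PDesc, WhID, WCity} → lossy.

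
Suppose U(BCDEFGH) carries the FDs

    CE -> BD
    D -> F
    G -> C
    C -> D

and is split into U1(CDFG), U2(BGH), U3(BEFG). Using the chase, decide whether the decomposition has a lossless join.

No

Chase test. Columns are BCDEFGH; row i has aⱼ where attribute j ∈ Ui, else bᵢⱼ.
Initial tableau (one row per fragment):
  row 1: b11 a2 a3 b14 a5 a6 b17
  row 2: a1 b22 b23 b24 b25 a6 a7
  row 3: a1 b32 b33 a4 a5 a6 b37
Rows 1 and 2 agree on G; apply G→C and equate their C entries.
Rows 1 and 3 agree on G; apply G→C and equate their C entries.
Rows 1 and 2 agree on C; apply C→D and equate their D entries.
Rows 1 and 3 agree on C; apply C→D and equate their D entries.
Rows 1 and 2 agree on D; apply D→F and equate their F entries.
No row becomes fully distinguished — the join is lossy.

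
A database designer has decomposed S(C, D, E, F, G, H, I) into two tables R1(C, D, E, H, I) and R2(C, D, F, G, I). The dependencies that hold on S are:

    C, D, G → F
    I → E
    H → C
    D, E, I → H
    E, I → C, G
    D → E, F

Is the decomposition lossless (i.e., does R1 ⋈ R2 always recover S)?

Yes

Common attributes: R1 ∩ R2 = {C, D, I}.
Closure of {C, D, I}: I → E applies, adding E; D, E, I → H applies, adding H; E, I → C, G applies, adding G; D → E, F applies, adding F. So (C, D, I)⁺ = {C, D, E, F, G, H, I}.
This closure contains every attribute of R1, so R1 ∩ R2 → R1. The join is lossless.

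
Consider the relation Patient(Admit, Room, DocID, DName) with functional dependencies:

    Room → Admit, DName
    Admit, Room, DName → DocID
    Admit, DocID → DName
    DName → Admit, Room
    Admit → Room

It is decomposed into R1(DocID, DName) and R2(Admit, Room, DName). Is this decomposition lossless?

Common attributes: R1 ∩ R2 = {DName}.
Closure of {DName}: DName → Admit, Room applies, adding Admit, Room; Admit, Room, DName → DocID applies, adding DocID. So (DName)⁺ = {Admit, Room, DocID, DName}.
This closure contains every attribute of R1, so R1 ∩ R2 → R1. The join is lossless.

Yes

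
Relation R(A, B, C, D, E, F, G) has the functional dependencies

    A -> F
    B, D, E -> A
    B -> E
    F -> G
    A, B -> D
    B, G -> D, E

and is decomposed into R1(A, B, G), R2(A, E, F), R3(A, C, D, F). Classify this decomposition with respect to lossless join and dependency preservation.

Lossless test (chase): Rows 1 and 2 agree on A; apply A→F and equate their F entries. Rows 1 and 2 agree on F; apply F→G and equate their G entries. Rows 1 and 3 agree on F; apply F→G and equate their G entries. No row becomes fully distinguished — the join is lossy.
Dependency preservation: the restricted closure of {B, D, E} across the fragments never reaches {A}, so B, D, E → A cannot be enforced without a join — not preserved.

lossy and not dependency-preserving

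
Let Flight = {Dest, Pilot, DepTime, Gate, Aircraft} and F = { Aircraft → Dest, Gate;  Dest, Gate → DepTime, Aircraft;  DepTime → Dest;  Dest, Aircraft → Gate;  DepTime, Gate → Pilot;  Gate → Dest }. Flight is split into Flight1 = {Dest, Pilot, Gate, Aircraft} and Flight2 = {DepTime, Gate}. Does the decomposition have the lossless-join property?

Yes

Common attributes: Flight1 ∩ Flight2 = {Gate}.
Closure of {Gate}: Gate → Dest applies, adding Dest; Dest, Gate → DepTime, Aircraft applies, adding DepTime, Aircraft; DepTime, Gate → Pilot applies, adding Pilot. So (Gate)⁺ = {Dest, Pilot, DepTime, Gate, Aircraft}.
This closure contains every attribute of Flight1, so Flight1 ∩ Flight2 → Flight1. The join is lossless.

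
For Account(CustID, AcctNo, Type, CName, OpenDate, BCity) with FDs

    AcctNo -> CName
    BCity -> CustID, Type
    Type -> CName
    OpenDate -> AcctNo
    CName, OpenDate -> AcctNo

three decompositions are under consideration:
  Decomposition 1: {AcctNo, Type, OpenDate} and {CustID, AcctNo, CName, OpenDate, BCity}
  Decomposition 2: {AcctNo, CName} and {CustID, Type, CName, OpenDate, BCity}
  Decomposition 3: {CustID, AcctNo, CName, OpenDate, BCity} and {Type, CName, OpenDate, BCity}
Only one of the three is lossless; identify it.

Decomposition 1: common = {AcctNo, OpenDate}, closure = {AcctNo, CName, OpenDate} → lossy.
Decomposition 2: common = {CName}, closure = {CName} → lossy.
Decomposition 3: common = {CName, OpenDate, BCity}, closure = {CustID, AcctNo, Type, CName, OpenDate, BCity} → lossless.

Decomposition 3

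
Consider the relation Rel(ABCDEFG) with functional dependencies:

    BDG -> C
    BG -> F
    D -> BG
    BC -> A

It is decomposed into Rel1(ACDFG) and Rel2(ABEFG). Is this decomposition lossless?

Common attributes: Rel1 ∩ Rel2 = {AFG}.
No dependency enlarges {AFG}, so (AFG)⁺ = {AFG}.
The closure contains neither all of Rel1 = {ACDFG} nor all of Rel2 = {ABEFG}, so the common attributes are not a superkey of either fragment. The join is lossy.

No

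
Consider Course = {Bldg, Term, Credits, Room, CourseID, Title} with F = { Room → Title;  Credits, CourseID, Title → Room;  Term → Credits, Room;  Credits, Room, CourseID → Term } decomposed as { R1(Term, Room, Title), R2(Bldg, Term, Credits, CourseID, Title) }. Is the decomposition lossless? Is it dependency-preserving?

lossless and dependency-preserving

Lossless test: (Term, Title)⁺ = {Term, Credits, Room, Title}, which contains all of one fragment — lossless.
Dependency preservation: Credits, CourseID, Title → Room; Term → Credits, Room; Credits, Room, CourseID → Term are not contained in any single fragment, but the restricted closure of each left-hand side across the fragments still reaches the right-hand side; the remaining FDs each lie inside some fragment. All dependencies are preserved.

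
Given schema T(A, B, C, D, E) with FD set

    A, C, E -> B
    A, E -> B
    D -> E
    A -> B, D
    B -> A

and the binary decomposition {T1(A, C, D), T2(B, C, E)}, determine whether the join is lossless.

No

Common attributes: T1 ∩ T2 = {C}.
No dependency enlarges {C}, so (C)⁺ = {C}.
The closure contains neither all of T1 = {A, C, D} nor all of T2 = {B, C, E}, so the common attributes are not a superkey of either fragment. The join is lossy.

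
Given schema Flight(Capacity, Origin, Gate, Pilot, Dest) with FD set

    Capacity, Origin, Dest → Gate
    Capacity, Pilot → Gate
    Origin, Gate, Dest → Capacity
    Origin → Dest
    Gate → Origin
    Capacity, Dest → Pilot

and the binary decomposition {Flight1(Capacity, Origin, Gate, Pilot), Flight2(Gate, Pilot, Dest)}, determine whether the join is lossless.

Yes

Common attributes: Flight1 ∩ Flight2 = {Gate, Pilot}.
Closure of {Gate, Pilot}: Gate → Origin applies, adding Origin; Origin → Dest applies, adding Dest; Origin, Gate, Dest → Capacity applies, adding Capacity. So (Gate, Pilot)⁺ = {Capacity, Origin, Gate, Pilot, Dest}.
This closure contains every attribute of Flight1, so Flight1 ∩ Flight2 → Flight1. The join is lossless.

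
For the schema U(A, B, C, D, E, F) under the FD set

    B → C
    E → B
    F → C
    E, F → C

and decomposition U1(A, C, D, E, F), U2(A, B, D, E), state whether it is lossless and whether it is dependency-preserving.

lossless but not dependency-preserving

Lossless test: (A, D, E)⁺ = {A, B, C, D, E}, which contains all of one fragment — lossless.
Dependency preservation: the restricted closure of {B} across the fragments never reaches {C}, so B → C cannot be enforced without a join — not preserved.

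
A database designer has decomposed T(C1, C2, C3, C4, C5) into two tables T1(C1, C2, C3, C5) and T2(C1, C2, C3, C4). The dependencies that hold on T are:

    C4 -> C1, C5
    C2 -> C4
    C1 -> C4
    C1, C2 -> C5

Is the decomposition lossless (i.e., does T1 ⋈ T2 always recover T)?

Yes

Common attributes: T1 ∩ T2 = {C1, C2, C3}.
Closure of {C1, C2, C3}: C2 → C4 applies, adding C4; C1, C2 → C5 applies, adding C5. So (C1, C2, C3)⁺ = {C1, C2, C3, C4, C5}.
This closure contains every attribute of T1, so T1 ∩ T2 → T1. The join is lossless.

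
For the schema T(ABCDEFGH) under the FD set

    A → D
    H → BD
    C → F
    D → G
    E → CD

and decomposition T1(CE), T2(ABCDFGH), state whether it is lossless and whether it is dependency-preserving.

Lossless test: (C)⁺ = {CF}, which is a superkey of neither fragment — lossy.
Dependency preservation: the restricted closure of {E} across the fragments never reaches {CD}, so E → CD cannot be enforced without a join — not preserved.

lossy and not dependency-preserving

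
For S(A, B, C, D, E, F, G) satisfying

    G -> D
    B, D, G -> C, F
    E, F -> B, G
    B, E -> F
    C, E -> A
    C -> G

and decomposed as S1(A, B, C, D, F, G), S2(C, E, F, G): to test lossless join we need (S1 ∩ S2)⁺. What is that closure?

S1 ∩ S2 = {C, F, G}.
G → D applies, adding D
Closure: {C, D, F, G}.

C, D, F, G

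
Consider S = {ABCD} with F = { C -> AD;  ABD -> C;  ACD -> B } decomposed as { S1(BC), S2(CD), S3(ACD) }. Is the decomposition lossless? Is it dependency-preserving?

lossless but not dependency-preserving

Lossless test (chase): Rows 1 and 2 agree on C; apply C→AD and equate their AD entries. Rows 1 and 3 agree on C; apply C→AD and equate their AD entries. Rows 1 and 2 agree on ACD; apply ACD→B and equate their B entries. Rows 1 and 3 agree on ACD; apply ACD→B and equate their B entries. Row 1 is now all distinguished symbols — the join is lossless.
Dependency preservation: the restricted closure of {ABD} across the fragments never reaches {C}, so ABD → C cannot be enforced without a join — not preserved.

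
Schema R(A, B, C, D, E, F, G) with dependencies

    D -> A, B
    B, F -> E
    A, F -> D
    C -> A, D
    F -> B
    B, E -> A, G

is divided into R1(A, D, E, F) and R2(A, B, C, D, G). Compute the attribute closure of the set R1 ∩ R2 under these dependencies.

R1 ∩ R2 = {A, D}.
D → A, B applies, adding B
Closure: {A, B, D}.

A, B, D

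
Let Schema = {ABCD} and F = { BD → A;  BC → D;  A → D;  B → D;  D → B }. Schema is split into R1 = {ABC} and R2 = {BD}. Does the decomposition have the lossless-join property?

Yes

Common attributes: R1 ∩ R2 = {B}.
Closure of {B}: B → D applies, adding D; BD → A applies, adding A. So (B)⁺ = {ABD}.
This closure contains every attribute of R2, so R1 ∩ R2 → R2. The join is lossless.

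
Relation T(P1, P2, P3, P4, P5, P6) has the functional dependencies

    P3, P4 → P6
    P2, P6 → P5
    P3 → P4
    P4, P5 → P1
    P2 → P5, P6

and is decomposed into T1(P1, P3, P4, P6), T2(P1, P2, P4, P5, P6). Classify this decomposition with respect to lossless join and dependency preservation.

lossy but dependency-preserving

Lossless test: (P1, P4, P6)⁺ = {P1, P4, P6}, which is a superkey of neither fragment — lossy.
Dependency preservation: every FD's attributes lie within a single fragment, so each can be enforced locally — preserved.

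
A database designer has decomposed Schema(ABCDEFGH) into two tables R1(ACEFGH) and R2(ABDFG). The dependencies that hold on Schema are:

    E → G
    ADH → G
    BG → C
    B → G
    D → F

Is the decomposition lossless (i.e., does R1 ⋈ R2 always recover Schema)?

Common attributes: R1 ∩ R2 = {AFG}.
No dependency enlarges {AFG}, so (AFG)⁺ = {AFG}.
The closure contains neither all of R1 = {ACEFGH} nor all of R2 = {ABDFG}, so the common attributes are not a superkey of either fragment. The join is lossy.

No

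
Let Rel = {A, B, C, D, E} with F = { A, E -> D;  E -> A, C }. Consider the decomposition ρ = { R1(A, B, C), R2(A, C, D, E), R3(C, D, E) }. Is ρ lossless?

No

Chase test. Columns are A, B, C, D, E; row i has aⱼ where attribute j ∈ Ri, else bᵢⱼ.
Initial tableau (one row per fragment):
  row 1: a1 a2 a3 b14 b15
  row 2: a1 b22 a3 a4 a5
  row 3: b31 b32 a3 a4 a5
Rows 2 and 3 agree on E; apply E→A, C and equate their A, C entries.
No row becomes fully distinguished — the join is lossy.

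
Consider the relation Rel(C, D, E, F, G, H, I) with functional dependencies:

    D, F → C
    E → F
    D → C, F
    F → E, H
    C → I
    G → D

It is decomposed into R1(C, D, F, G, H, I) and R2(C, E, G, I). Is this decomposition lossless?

Common attributes: R1 ∩ R2 = {C, G, I}.
Closure of {C, G, I}: G → D applies, adding D; D → C, F applies, adding F; F → E, H applies, adding E, H. So (C, G, I)⁺ = {C, D, E, F, G, H, I}.
This closure contains every attribute of R1, so R1 ∩ R2 → R1. The join is lossless.

Yes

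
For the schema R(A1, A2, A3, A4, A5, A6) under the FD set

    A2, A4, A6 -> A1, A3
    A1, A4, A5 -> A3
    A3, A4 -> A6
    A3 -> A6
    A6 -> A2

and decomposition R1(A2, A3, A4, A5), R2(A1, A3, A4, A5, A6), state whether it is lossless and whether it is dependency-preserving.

Lossless test: (A3, A4, A5)⁺ = {A1, A2, A3, A4, A5, A6}, which contains all of one fragment — lossless.
Dependency preservation: the restricted closure of {A6} across the fragments never reaches {A2}, so A6 → A2 cannot be enforced without a join — not preserved.

lossless but not dependency-preserving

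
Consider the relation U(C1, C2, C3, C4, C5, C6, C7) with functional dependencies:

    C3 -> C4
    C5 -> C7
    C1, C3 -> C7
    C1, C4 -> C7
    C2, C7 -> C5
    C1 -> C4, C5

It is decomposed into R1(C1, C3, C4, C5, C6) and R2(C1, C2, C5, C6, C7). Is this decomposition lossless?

No

Common attributes: R1 ∩ R2 = {C1, C5, C6}.
Closure of {C1, C5, C6}: C5 → C7 applies, adding C7; C1 → C4, C5 applies, adding C4. So (C1, C5, C6)⁺ = {C1, C4, C5, C6, C7}.
The closure contains neither all of R1 = {C1, C3, C4, C5, C6} nor all of R2 = {C1, C2, C5, C6, C7}, so the common attributes are not a superkey of either fragment. The join is lossy.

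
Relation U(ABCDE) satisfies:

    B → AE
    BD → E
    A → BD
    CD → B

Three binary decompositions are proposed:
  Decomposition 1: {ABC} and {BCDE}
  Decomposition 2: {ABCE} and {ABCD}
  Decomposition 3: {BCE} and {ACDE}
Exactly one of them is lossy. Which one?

Decomposition 3

Decomposition 1: common = {BC}, closure = {ABCDE} → lossless.
Decomposition 2: common = {ABC}, closure = {ABCDE} → lossless.
Decomposition 3: common = {CE}, closure = {CE} → lossy.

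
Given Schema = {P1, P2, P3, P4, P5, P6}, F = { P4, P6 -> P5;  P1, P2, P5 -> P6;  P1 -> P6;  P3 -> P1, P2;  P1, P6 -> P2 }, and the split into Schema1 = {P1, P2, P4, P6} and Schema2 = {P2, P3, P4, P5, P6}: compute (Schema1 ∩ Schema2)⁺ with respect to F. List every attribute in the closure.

Schema1 ∩ Schema2 = {P2, P4, P6}.
P4, P6 → P5 applies, adding P5
Closure: {P2, P4, P5, P6}.

P2, P4, P5, P6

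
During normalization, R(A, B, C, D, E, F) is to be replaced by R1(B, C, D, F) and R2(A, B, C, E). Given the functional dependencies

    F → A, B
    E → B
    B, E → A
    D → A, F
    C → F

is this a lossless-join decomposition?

Common attributes: R1 ∩ R2 = {B, C}.
Closure of {B, C}: C → F applies, adding F; F → A, B applies, adding A. So (B, C)⁺ = {A, B, C, F}.
The closure contains neither all of R1 = {B, C, D, F} nor all of R2 = {A, B, C, E}, so the common attributes are not a superkey of either fragment. The join is lossy.

No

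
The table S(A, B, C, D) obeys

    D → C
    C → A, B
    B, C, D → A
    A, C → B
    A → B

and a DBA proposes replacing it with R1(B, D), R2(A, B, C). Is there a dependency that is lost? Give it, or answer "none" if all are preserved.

Check D → C: no single fragment contains all of {C, D}, and the restricted closure of {D} across the fragments never reaches {C}.
C → A, B is preserved.
B, C, D → A is preserved.
A, C → B is preserved.
A → B is preserved.

D → C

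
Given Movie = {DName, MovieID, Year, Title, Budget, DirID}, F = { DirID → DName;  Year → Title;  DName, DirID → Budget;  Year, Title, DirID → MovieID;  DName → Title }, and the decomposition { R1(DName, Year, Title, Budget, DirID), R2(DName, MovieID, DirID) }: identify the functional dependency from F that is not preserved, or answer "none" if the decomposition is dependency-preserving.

Year, Title, DirID → MovieID

Check Year, Title, DirID → MovieID: no single fragment contains all of {MovieID, Year, Title, DirID}, and the restricted closure of {Year, Title, DirID} across the fragments never reaches {MovieID}.
DirID → DName is preserved.
Year → Title is preserved.
DName, DirID → Budget is preserved.
DName → Title is preserved.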